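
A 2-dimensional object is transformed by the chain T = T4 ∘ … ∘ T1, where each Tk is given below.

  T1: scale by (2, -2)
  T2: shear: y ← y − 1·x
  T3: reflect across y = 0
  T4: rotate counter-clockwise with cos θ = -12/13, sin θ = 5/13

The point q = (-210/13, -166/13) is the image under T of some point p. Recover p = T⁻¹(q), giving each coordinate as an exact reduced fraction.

p = (5, 4)

T1 = [2 0 0; 0 -2 0; 0 0 1]
T2·T1 = [2 0 0; -2 -2 0; 0 0 1]
T3·…·T1 = [2 0 0; 2 2 0; 0 0 1]
T4·…·T1 = [-34/13 -10/13 0; -14/13 -24/13 0; 0 0 1]
det M = 4; M⁻¹ = [-6/13 5/26 0; 7/26 -17/26 0; 0 0 1]
M⁻¹ · (-210/13, -166/13)ᵀ = (5, 4)ᵀ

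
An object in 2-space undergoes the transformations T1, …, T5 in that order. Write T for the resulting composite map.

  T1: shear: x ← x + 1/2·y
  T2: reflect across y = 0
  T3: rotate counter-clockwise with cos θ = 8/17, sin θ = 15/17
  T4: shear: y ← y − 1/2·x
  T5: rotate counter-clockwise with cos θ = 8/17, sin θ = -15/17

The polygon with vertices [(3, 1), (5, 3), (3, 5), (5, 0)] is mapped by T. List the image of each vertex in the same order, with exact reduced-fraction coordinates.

image vertices: (689/289, -461/289), (1151/289, -1255/289), (41/17, -113/17), (1145/289, -160/289)

T1 shear: x ← x + 1/2·y: (3, 1) → (7/2, 1); (5, 3) → (13/2, 3); (3, 5) → (11/2, 5); (5, 0) → (5, 0)
T2 reflect across y = 0: (7/2, 1) → (7/2, -1); (13/2, 3) → (13/2, -3); (11/2, 5) → (11/2, -5); (5, 0) → (5, 0)
T3 rotate counter-clockwise with cos θ = 8/17, sin θ = 15/17: (7/2, -1) → (43/17, 89/34); (13/2, -3) → (97/17, 147/34); (11/2, -5) → (7, 5/2); (5, 0) → (40/17, 75/17)
T4 shear: y ← y − 1/2·x: (43/17, 89/34) → (43/17, 23/17); (97/17, 147/34) → (97/17, 25/17); (7, 5/2) → (7, -1); (40/17, 75/17) → (40/17, 55/17)
T5 rotate counter-clockwise with cos θ = 8/17, sin θ = -15/17: (43/17, 23/17) → (689/289, -461/289); (97/17, 25/17) → (1151/289, -1255/289); (7, -1) → (41/17, -113/17); (40/17, 55/17) → (1145/289, -160/289)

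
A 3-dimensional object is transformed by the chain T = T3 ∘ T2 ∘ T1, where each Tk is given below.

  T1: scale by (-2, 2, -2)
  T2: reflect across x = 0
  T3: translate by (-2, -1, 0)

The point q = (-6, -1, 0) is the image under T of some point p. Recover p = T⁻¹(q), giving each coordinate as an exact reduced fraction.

T1 = [-2 0 0 0; 0 2 0 0; 0 0 -2 0; 0 0 0 1]
T2·T1 = [2 0 0 0; 0 2 0 0; 0 0 -2 0; 0 0 0 1]
T3·…·T1 = [2 0 0 -2; 0 2 0 -1; 0 0 -2 0; 0 0 0 1]
det M = -8; M⁻¹ = [1/2 0 0 1; 0 1/2 0 1/2; 0 0 -1/2 0; 0 0 0 1]
M⁻¹ · (-6, -1, 0)ᵀ = (-2, 0, 0)ᵀ

p = (-2, 0, 0)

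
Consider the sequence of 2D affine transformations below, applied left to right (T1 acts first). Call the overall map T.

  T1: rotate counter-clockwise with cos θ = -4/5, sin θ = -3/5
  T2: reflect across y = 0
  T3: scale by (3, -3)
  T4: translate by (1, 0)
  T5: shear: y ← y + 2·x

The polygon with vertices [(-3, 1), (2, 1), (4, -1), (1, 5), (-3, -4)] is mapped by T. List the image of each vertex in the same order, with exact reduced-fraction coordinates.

T1 rotate counter-clockwise with cos θ = -4/5, sin θ = -3/5: (-3, 1) → (3, 1); (2, 1) → (-1, -2); (4, -1) → (-19/5, -8/5); (1, 5) → (11/5, -23/5); (-3, -4) → (0, 5)
T2 reflect across y = 0: (3, 1) → (3, -1); (-1, -2) → (-1, 2); (-19/5, -8/5) → (-19/5, 8/5); (11/5, -23/5) → (11/5, 23/5); (0, 5) → (0, -5)
T3 scale by (3, -3): (3, -1) → (9, 3); (-1, 2) → (-3, -6); (-19/5, 8/5) → (-57/5, -24/5); (11/5, 23/5) → (33/5, -69/5); (0, -5) → (0, 15)
T4 translate by (1, 0): (9, 3) → (10, 3); (-3, -6) → (-2, -6); (-57/5, -24/5) → (-52/5, -24/5); (33/5, -69/5) → (38/5, -69/5); (0, 15) → (1, 15)
T5 shear: y ← y + 2·x: (10, 3) → (10, 23); (-2, -6) → (-2, -10); (-52/5, -24/5) → (-52/5, -128/5); (38/5, -69/5) → (38/5, 7/5); (1, 15) → (1, 17)

image vertices: (10, 23), (-2, -10), (-52/5, -128/5), (38/5, 7/5), (1, 17)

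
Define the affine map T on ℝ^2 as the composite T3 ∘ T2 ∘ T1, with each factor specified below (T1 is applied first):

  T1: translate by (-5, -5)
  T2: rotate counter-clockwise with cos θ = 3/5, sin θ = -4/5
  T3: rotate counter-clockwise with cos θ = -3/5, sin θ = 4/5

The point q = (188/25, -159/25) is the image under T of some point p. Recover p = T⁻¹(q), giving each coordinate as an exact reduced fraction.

p = (1, -4)

T1 = [1 0 -5; 0 1 -5; 0 0 1]
T2·T1 = [3/5 4/5 -7; -4/5 3/5 1; 0 0 1]
T3·…·T1 = [7/25 -24/25 17/5; 24/25 7/25 -31/5; 0 0 1]
det M = 1; M⁻¹ = [7/25 24/25 5; -24/25 7/25 5; 0 0 1]
M⁻¹ · (188/25, -159/25)ᵀ = (1, -4)ᵀ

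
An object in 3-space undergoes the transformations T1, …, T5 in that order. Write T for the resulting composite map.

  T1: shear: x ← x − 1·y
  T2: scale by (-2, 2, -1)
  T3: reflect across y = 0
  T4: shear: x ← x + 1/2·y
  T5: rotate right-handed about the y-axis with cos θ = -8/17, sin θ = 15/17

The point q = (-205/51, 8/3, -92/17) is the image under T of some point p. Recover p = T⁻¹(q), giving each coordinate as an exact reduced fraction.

T1 = [1 -1 0 0; 0 1 0 0; 0 0 1 0; 0 0 0 1]
T2·T1 = [-2 2 0 0; 0 2 0 0; 0 0 -1 0; 0 0 0 1]
T3·…·T1 = [-2 2 0 0; 0 -2 0 0; 0 0 -1 0; 0 0 0 1]
T4·…·T1 = [-2 1 0 0; 0 -2 0 0; 0 0 -1 0; 0 0 0 1]
T5·…·T1 = [16/17 -8/17 -15/17 0; 0 -2 0 0; 30/17 -15/17 8/17 0; 0 0 0 1]
det M = -4; M⁻¹ = [4/17 -1/4 15/34 0; 0 -1/2 0 0; -15/17 0 8/17 0; 0 0 0 1]
M⁻¹ · (-205/51, 8/3, -92/17)ᵀ = (-4, -4/3, 1)ᵀ

p = (-4, -4/3, 1)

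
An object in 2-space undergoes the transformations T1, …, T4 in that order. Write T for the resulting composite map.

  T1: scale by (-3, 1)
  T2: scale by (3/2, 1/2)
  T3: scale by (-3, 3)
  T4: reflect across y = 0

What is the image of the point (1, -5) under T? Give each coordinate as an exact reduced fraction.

T1 scale by (-3, 1): (1, -5) → (-3, -5)
T2 scale by (3/2, 1/2): (-3, -5) → (-9/2, -5/2)
T3 scale by (-3, 3): (-9/2, -5/2) → (27/2, -15/2)
T4 reflect across y = 0: (27/2, -15/2) → (27/2, 15/2)

T(p) = (27/2, 15/2)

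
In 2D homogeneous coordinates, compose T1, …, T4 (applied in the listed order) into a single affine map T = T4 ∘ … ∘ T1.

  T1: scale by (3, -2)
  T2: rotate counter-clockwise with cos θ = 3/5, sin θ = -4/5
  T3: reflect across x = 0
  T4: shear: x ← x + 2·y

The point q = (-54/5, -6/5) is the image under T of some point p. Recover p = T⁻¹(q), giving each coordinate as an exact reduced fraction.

T1 = [3 0 0; 0 -2 0; 0 0 1]
T2·T1 = [9/5 -8/5 0; -12/5 -6/5 0; 0 0 1]
T3·…·T1 = [-9/5 8/5 0; -12/5 -6/5 0; 0 0 1]
T4·…·T1 = [-33/5 -4/5 0; -12/5 -6/5 0; 0 0 1]
det M = 6; M⁻¹ = [-1/5 2/15 0; 2/5 -11/10 0; 0 0 1]
M⁻¹ · (-54/5, -6/5)ᵀ = (2, -3)ᵀ

p = (2, -3)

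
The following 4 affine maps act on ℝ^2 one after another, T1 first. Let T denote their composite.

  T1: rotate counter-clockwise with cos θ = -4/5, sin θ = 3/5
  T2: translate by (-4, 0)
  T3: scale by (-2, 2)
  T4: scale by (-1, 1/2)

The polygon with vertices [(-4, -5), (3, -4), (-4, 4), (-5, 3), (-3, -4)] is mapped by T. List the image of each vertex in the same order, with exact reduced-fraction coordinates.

image vertices: (22/5, 8/5), (-8, 5), (-32/5, -28/5), (-18/5, -27/5), (8/5, 7/5)

T1 rotate counter-clockwise with cos θ = -4/5, sin θ = 3/5: (-4, -5) → (31/5, 8/5); (3, -4) → (0, 5); (-4, 4) → (4/5, -28/5); (-5, 3) → (11/5, -27/5); (-3, -4) → (24/5, 7/5)
T2 translate by (-4, 0): (31/5, 8/5) → (11/5, 8/5); (0, 5) → (-4, 5); (4/5, -28/5) → (-16/5, -28/5); (11/5, -27/5) → (-9/5, -27/5); (24/5, 7/5) → (4/5, 7/5)
T3 scale by (-2, 2): (11/5, 8/5) → (-22/5, 16/5); (-4, 5) → (8, 10); (-16/5, -28/5) → (32/5, -56/5); (-9/5, -27/5) → (18/5, -54/5); (4/5, 7/5) → (-8/5, 14/5)
T4 scale by (-1, 1/2): (-22/5, 16/5) → (22/5, 8/5); (8, 10) → (-8, 5); (32/5, -56/5) → (-32/5, -28/5); (18/5, -54/5) → (-18/5, -27/5); (-8/5, 14/5) → (8/5, 7/5)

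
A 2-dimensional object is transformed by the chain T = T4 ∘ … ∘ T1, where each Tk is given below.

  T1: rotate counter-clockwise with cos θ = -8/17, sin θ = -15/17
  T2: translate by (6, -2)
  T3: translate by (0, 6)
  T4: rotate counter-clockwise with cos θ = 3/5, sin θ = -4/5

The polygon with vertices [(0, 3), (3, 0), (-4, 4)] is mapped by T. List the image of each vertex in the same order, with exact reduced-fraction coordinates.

T1 rotate counter-clockwise with cos θ = -8/17, sin θ = -15/17: (0, 3) → (45/17, -24/17); (3, 0) → (-24/17, -45/17); (-4, 4) → (92/17, 28/17)
T2 translate by (6, -2): (45/17, -24/17) → (147/17, -58/17); (-24/17, -45/17) → (78/17, -79/17); (92/17, 28/17) → (194/17, -6/17)
T3 translate by (0, 6): (147/17, -58/17) → (147/17, 44/17); (78/17, -79/17) → (78/17, 23/17); (194/17, -6/17) → (194/17, 96/17)
T4 rotate counter-clockwise with cos θ = 3/5, sin θ = -4/5: (147/17, 44/17) → (617/85, -456/85); (78/17, 23/17) → (326/85, -243/85); (194/17, 96/17) → (966/85, -488/85)

image vertices: (617/85, -456/85), (326/85, -243/85), (966/85, -488/85)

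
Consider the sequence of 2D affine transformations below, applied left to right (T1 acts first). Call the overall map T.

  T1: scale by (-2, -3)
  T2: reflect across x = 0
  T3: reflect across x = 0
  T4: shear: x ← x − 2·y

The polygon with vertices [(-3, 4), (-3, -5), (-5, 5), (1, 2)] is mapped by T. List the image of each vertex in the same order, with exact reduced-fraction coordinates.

image vertices: (30, -12), (-24, 15), (40, -15), (10, -6)

T1 scale by (-2, -3): (-3, 4) → (6, -12); (-3, -5) → (6, 15); (-5, 5) → (10, -15); (1, 2) → (-2, -6)
T2 reflect across x = 0: (6, -12) → (-6, -12); (6, 15) → (-6, 15); (10, -15) → (-10, -15); (-2, -6) → (2, -6)
T3 reflect across x = 0: (-6, -12) → (6, -12); (-6, 15) → (6, 15); (-10, -15) → (10, -15); (2, -6) → (-2, -6)
T4 shear: x ← x − 2·y: (6, -12) → (30, -12); (6, 15) → (-24, 15); (10, -15) → (40, -15); (-2, -6) → (10, -6)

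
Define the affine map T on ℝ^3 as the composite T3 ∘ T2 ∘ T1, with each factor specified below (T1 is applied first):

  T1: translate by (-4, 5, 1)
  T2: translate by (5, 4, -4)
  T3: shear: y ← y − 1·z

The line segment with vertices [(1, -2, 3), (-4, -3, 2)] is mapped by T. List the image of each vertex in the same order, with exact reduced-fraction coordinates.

T1 translate by (-4, 5, 1): (1, -2, 3) → (-3, 3, 4); (-4, -3, 2) → (-8, 2, 3)
T2 translate by (5, 4, -4): (-3, 3, 4) → (2, 7, 0); (-8, 2, 3) → (-3, 6, -1)
T3 shear: y ← y − 1·z: (2, 7, 0) → (2, 7, 0); (-3, 6, -1) → (-3, 7, -1)

image vertices: (2, 7, 0), (-3, 7, -1)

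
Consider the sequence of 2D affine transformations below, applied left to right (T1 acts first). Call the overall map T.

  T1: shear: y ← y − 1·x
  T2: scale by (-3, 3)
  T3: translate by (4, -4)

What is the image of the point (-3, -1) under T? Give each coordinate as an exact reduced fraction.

T(p) = (13, 2)

T1 shear: y ← y − 1·x: (-3, -1) → (-3, 2)
T2 scale by (-3, 3): (-3, 2) → (9, 6)
T3 translate by (4, -4): (9, 6) → (13, 2)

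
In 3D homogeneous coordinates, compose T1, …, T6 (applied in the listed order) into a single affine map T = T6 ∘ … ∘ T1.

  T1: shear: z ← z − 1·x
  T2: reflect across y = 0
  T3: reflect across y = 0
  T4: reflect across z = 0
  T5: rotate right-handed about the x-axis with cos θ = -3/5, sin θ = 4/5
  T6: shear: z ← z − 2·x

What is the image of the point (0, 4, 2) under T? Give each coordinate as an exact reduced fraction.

T(p) = (0, -4/5, 22/5)

T1 shear: z ← z − 1·x: (0, 4, 2) → (0, 4, 2)
T2 reflect across y = 0: (0, 4, 2) → (0, -4, 2)
T3 reflect across y = 0: (0, -4, 2) → (0, 4, 2)
T4 reflect across z = 0: (0, 4, 2) → (0, 4, -2)
T5 rotate right-handed about the x-axis with cos θ = -3/5, sin θ = 4/5: (0, 4, -2) → (0, -4/5, 22/5)
T6 shear: z ← z − 2·x: (0, -4/5, 22/5) → (0, -4/5, 22/5)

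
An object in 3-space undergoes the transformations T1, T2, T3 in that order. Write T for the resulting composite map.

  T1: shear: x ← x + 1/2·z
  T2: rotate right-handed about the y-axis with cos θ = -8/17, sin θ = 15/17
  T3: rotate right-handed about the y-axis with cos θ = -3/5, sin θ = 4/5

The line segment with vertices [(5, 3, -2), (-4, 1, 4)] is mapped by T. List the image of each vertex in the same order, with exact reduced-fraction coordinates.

T1 shear: x ← x + 1/2·z: (5, 3, -2) → (4, 3, -2); (-4, 1, 4) → (-2, 1, 4)
T2 rotate right-handed about the y-axis with cos θ = -8/17, sin θ = 15/17: (4, 3, -2) → (-62/17, 3, -44/17); (-2, 1, 4) → (76/17, 1, -2/17)
T3 rotate right-handed about the y-axis with cos θ = -3/5, sin θ = 4/5: (-62/17, 3, -44/17) → (2/17, 3, 76/17); (76/17, 1, -2/17) → (-236/85, 1, -298/85)

image vertices: (2/17, 3, 76/17), (-236/85, 1, -298/85)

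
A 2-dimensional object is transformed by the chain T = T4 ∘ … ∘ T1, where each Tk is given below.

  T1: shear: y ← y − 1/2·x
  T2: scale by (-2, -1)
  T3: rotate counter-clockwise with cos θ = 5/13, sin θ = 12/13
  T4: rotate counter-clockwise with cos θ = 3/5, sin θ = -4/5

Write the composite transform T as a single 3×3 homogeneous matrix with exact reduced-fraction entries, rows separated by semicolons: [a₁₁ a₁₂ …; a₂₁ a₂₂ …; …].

T = [-134/65 16/65 0; -1/130 -63/65 0; 0 0 1]

T1 = [1 0 0; -1/2 1 0; 0 0 1]
T2·T1 = [-2 0 0; 1/2 -1 0; 0 0 1]
T3·…·T1 = [-16/13 12/13 0; -43/26 -5/13 0; 0 0 1]
T4·…·T1 = [-134/65 16/65 0; -1/130 -63/65 0; 0 0 1]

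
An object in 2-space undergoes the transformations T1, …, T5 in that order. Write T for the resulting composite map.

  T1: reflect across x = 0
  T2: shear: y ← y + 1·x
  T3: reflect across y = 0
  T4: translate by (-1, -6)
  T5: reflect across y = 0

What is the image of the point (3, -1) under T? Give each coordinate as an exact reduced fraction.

T(p) = (-4, 2)

T1 reflect across x = 0: (3, -1) → (-3, -1)
T2 shear: y ← y + 1·x: (-3, -1) → (-3, -4)
T3 reflect across y = 0: (-3, -4) → (-3, 4)
T4 translate by (-1, -6): (-3, 4) → (-4, -2)
T5 reflect across y = 0: (-4, -2) → (-4, 2)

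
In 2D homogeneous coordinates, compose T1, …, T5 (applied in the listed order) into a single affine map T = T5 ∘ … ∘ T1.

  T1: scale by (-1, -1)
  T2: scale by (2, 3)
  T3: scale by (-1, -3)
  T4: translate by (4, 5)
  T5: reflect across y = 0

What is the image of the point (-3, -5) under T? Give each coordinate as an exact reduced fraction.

T1 scale by (-1, -1): (-3, -5) → (3, 5)
T2 scale by (2, 3): (3, 5) → (6, 15)
T3 scale by (-1, -3): (6, 15) → (-6, -45)
T4 translate by (4, 5): (-6, -45) → (-2, -40)
T5 reflect across y = 0: (-2, -40) → (-2, 40)

T(p) = (-2, 40)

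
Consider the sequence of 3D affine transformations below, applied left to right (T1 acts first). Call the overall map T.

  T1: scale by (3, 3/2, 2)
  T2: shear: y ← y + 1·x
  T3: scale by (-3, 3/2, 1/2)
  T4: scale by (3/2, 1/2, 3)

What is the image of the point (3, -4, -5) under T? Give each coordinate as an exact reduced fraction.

T1 scale by (3, 3/2, 2): (3, -4, -5) → (9, -6, -10)
T2 shear: y ← y + 1·x: (9, -6, -10) → (9, 3, -10)
T3 scale by (-3, 3/2, 1/2): (9, 3, -10) → (-27, 9/2, -5)
T4 scale by (3/2, 1/2, 3): (-27, 9/2, -5) → (-81/2, 9/4, -15)

T(p) = (-81/2, 9/4, -15)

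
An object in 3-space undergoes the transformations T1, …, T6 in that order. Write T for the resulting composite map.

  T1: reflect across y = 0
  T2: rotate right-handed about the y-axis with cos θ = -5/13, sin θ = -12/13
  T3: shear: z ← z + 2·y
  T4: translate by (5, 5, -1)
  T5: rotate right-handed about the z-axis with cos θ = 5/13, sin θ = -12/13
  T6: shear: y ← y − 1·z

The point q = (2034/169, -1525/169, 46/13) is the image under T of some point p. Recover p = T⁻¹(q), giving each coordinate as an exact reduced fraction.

p = (-5, -4, -3)

T1 = [1 0 0 0; 0 -1 0 0; 0 0 1 0; 0 0 0 1]
T2·T1 = [-5/13 0 -12/13 0; 0 -1 0 0; 12/13 0 -5/13 0; 0 0 0 1]
T3·…·T1 = [-5/13 0 -12/13 0; 0 -1 0 0; 12/13 -2 -5/13 0; 0 0 0 1]
T4·…·T1 = [-5/13 0 -12/13 5; 0 -1 0 5; 12/13 -2 -5/13 -1; 0 0 0 1]
T5·…·T1 = [-25/169 -12/13 -60/169 85/13; 60/169 -5/13 144/169 -35/13; 12/13 -2 -5/13 -1; 0 0 0 1]
T6·…·T1 = [-25/169 -12/13 -60/169 85/13; -96/169 21/13 209/169 -22/13; 12/13 -2 -5/13 -1; 0 0 0 1]
det M = -1; M⁻¹ = [-313/169 -60/169 96/169 157/13; -12/13 -5/13 -5/13 5; 60/169 194/169 129/169 5/13; 0 0 0 1]
M⁻¹ · (2034/169, -1525/169, 46/13)ᵀ = (-5, -4, -3)ᵀ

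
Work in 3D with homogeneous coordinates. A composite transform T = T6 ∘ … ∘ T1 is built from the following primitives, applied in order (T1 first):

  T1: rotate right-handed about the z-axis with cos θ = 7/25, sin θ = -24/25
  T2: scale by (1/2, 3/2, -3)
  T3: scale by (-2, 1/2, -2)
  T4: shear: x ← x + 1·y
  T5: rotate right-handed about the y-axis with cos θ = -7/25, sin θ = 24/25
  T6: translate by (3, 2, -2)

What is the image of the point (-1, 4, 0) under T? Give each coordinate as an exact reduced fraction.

T1 rotate right-handed about the z-axis with cos θ = 7/25, sin θ = -24/25: (-1, 4, 0) → (89/25, 52/25, 0)
T2 scale by (1/2, 3/2, -3): (89/25, 52/25, 0) → (89/50, 78/25, 0)
T3 scale by (-2, 1/2, -2): (89/50, 78/25, 0) → (-89/25, 39/25, 0)
T4 shear: x ← x + 1·y: (-89/25, 39/25, 0) → (-2, 39/25, 0)
T5 rotate right-handed about the y-axis with cos θ = -7/25, sin θ = 24/25: (-2, 39/25, 0) → (14/25, 39/25, 48/25)
T6 translate by (3, 2, -2): (14/25, 39/25, 48/25) → (89/25, 89/25, -2/25)

T(p) = (89/25, 89/25, -2/25)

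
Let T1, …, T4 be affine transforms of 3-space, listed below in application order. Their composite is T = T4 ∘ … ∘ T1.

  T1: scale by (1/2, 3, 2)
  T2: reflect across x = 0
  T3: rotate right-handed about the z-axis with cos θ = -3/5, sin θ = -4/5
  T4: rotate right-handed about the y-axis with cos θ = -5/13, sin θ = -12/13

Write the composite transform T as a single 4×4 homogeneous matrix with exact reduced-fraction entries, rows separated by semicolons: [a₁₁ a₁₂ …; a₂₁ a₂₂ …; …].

T1 = [1/2 0 0 0; 0 3 0 0; 0 0 2 0; 0 0 0 1]
T2·T1 = [-1/2 0 0 0; 0 3 0 0; 0 0 2 0; 0 0 0 1]
T3·…·T1 = [3/10 12/5 0 0; 2/5 -9/5 0 0; 0 0 2 0; 0 0 0 1]
T4·…·T1 = [-3/26 -12/13 -24/13 0; 2/5 -9/5 0 0; 18/65 144/65 -10/13 0; 0 0 0 1]

T = [-3/26 -12/13 -24/13 0; 2/5 -9/5 0 0; 18/65 144/65 -10/13 0; 0 0 0 1]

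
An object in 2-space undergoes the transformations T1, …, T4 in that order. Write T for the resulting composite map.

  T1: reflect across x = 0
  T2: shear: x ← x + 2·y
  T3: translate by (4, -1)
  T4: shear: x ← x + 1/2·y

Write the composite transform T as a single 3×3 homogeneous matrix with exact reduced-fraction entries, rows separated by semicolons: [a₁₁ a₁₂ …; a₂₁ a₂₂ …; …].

T = [-1 5/2 7/2; 0 1 -1; 0 0 1]

T1 = [-1 0 0; 0 1 0; 0 0 1]
T2·T1 = [-1 2 0; 0 1 0; 0 0 1]
T3·…·T1 = [-1 2 4; 0 1 -1; 0 0 1]
T4·…·T1 = [-1 5/2 7/2; 0 1 -1; 0 0 1]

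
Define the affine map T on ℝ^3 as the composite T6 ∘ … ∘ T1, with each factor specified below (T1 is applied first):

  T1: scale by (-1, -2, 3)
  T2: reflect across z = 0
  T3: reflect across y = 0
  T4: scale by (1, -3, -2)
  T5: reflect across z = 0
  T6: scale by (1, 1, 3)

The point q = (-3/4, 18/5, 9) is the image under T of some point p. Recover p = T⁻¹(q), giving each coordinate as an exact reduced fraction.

p = (3/4, -3/5, -1/2)

T1 = [-1 0 0 0; 0 -2 0 0; 0 0 3 0; 0 0 0 1]
T2·T1 = [-1 0 0 0; 0 -2 0 0; 0 0 -3 0; 0 0 0 1]
T3·…·T1 = [-1 0 0 0; 0 2 0 0; 0 0 -3 0; 0 0 0 1]
T4·…·T1 = [-1 0 0 0; 0 -6 0 0; 0 0 6 0; 0 0 0 1]
T5·…·T1 = [-1 0 0 0; 0 -6 0 0; 0 0 -6 0; 0 0 0 1]
T6·…·T1 = [-1 0 0 0; 0 -6 0 0; 0 0 -18 0; 0 0 0 1]
det M = -108; M⁻¹ = [-1 0 0 0; 0 -1/6 0 0; 0 0 -1/18 0; 0 0 0 1]
M⁻¹ · (-3/4, 18/5, 9)ᵀ = (3/4, -3/5, -1/2)ᵀ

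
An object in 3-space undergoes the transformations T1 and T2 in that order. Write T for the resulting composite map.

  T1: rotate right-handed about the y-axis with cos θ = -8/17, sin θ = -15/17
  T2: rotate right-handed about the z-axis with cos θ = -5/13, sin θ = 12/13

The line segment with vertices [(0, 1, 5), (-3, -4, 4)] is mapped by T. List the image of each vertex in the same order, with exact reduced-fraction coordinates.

T1 rotate right-handed about the y-axis with cos θ = -8/17, sin θ = -15/17: (0, 1, 5) → (-75/17, 1, -40/17); (-3, -4, 4) → (-36/17, -4, -77/17)
T2 rotate right-handed about the z-axis with cos θ = -5/13, sin θ = 12/13: (-75/17, 1, -40/17) → (171/221, -985/221, -40/17); (-36/17, -4, -77/17) → (996/221, -92/221, -77/17)

image vertices: (171/221, -985/221, -40/17), (996/221, -92/221, -77/17)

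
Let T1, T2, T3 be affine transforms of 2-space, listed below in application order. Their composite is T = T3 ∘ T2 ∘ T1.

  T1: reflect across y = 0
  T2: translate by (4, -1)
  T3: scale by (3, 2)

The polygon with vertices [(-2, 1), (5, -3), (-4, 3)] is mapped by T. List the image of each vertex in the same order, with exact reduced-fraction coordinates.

T1 reflect across y = 0: (-2, 1) → (-2, -1); (5, -3) → (5, 3); (-4, 3) → (-4, -3)
T2 translate by (4, -1): (-2, -1) → (2, -2); (5, 3) → (9, 2); (-4, -3) → (0, -4)
T3 scale by (3, 2): (2, -2) → (6, -4); (9, 2) → (27, 4); (0, -4) → (0, -8)

image vertices: (6, -4), (27, 4), (0, -8)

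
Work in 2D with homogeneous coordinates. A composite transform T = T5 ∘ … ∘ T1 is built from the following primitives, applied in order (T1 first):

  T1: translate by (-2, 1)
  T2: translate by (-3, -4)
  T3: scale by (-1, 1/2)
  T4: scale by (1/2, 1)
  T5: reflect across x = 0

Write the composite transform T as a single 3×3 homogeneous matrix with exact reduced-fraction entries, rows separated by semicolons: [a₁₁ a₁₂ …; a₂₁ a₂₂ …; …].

T = [1/2 0 -5/2; 0 1/2 -3/2; 0 0 1]

T1 = [1 0 -2; 0 1 1; 0 0 1]
T2·T1 = [1 0 -5; 0 1 -3; 0 0 1]
T3·…·T1 = [-1 0 5; 0 1/2 -3/2; 0 0 1]
T4·…·T1 = [-1/2 0 5/2; 0 1/2 -3/2; 0 0 1]
T5·…·T1 = [1/2 0 -5/2; 0 1/2 -3/2; 0 0 1]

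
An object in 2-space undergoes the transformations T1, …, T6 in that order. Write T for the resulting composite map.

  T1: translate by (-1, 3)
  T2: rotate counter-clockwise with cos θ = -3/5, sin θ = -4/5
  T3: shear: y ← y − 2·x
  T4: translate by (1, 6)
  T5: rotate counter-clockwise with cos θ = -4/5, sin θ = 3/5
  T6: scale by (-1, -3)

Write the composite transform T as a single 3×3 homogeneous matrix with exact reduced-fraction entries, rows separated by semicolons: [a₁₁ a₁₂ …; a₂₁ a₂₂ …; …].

T = [-6/25 -17/25 13/5; 51/25 -168/25 -48/5; 0 0 1]

T1 = [1 0 -1; 0 1 3; 0 0 1]
T2·T1 = [-3/5 4/5 3; -4/5 -3/5 -1; 0 0 1]
T3·…·T1 = [-3/5 4/5 3; 2/5 -11/5 -7; 0 0 1]
T4·…·T1 = [-3/5 4/5 4; 2/5 -11/5 -1; 0 0 1]
T5·…·T1 = [6/25 17/25 -13/5; -17/25 56/25 16/5; 0 0 1]
T6·…·T1 = [-6/25 -17/25 13/5; 51/25 -168/25 -48/5; 0 0 1]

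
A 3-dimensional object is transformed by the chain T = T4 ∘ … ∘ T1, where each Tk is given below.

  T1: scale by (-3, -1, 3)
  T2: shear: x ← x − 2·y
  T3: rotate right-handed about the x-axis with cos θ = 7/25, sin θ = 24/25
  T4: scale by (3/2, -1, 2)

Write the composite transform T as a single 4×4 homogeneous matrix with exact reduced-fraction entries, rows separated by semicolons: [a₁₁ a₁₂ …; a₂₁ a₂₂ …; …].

T1 = [-3 0 0 0; 0 -1 0 0; 0 0 3 0; 0 0 0 1]
T2·T1 = [-3 2 0 0; 0 -1 0 0; 0 0 3 0; 0 0 0 1]
T3·…·T1 = [-3 2 0 0; 0 -7/25 -72/25 0; 0 -24/25 21/25 0; 0 0 0 1]
T4·…·T1 = [-9/2 3 0 0; 0 7/25 72/25 0; 0 -48/25 42/25 0; 0 0 0 1]

T = [-9/2 3 0 0; 0 7/25 72/25 0; 0 -48/25 42/25 0; 0 0 0 1]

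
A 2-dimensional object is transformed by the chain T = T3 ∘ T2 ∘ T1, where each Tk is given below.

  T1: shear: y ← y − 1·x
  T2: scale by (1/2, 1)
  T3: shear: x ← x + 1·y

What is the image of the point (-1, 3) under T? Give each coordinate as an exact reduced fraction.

T1 shear: y ← y − 1·x: (-1, 3) → (-1, 4)
T2 scale by (1/2, 1): (-1, 4) → (-1/2, 4)
T3 shear: x ← x + 1·y: (-1/2, 4) → (7/2, 4)

T(p) = (7/2, 4)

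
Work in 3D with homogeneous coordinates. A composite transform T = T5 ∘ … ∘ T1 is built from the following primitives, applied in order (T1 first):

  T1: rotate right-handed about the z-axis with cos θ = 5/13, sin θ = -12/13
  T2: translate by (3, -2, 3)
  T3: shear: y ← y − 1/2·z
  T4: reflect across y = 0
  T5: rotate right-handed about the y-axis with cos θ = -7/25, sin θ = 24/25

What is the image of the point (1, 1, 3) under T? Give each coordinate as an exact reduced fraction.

T(p) = (296/65, 72/13, -378/65)

T1 rotate right-handed about the z-axis with cos θ = 5/13, sin θ = -12/13: (1, 1, 3) → (17/13, -7/13, 3)
T2 translate by (3, -2, 3): (17/13, -7/13, 3) → (56/13, -33/13, 6)
T3 shear: y ← y − 1/2·z: (56/13, -33/13, 6) → (56/13, -72/13, 6)
T4 reflect across y = 0: (56/13, -72/13, 6) → (56/13, 72/13, 6)
T5 rotate right-handed about the y-axis with cos θ = -7/25, sin θ = 24/25: (56/13, 72/13, 6) → (296/65, 72/13, -378/65)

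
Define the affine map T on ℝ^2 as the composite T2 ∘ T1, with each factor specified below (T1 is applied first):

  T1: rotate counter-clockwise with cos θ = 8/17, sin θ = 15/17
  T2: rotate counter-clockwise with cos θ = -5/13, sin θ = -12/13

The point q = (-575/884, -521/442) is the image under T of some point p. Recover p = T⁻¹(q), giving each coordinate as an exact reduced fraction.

T1 = [8/17 -15/17 0; 15/17 8/17 0; 0 0 1]
T2·T1 = [140/221 171/221 0; -171/221 140/221 0; 0 0 1]
det M = 1; M⁻¹ = [140/221 -171/221 0; 171/221 140/221 0; 0 0 1]
M⁻¹ · (-575/884, -521/442)ᵀ = (1/2, -5/4)ᵀ

p = (1/2, -5/4)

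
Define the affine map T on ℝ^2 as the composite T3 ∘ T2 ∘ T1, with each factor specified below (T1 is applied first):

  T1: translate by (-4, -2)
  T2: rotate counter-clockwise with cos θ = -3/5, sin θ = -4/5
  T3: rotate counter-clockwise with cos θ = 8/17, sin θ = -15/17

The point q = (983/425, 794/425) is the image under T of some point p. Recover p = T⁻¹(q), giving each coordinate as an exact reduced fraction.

T1 = [1 0 -4; 0 1 -2; 0 0 1]
T2·T1 = [-3/5 4/5 4/5; -4/5 -3/5 22/5; 0 0 1]
T3·…·T1 = [-84/85 -13/85 362/85; 13/85 -84/85 116/85; 0 0 1]
det M = 1; M⁻¹ = [-84/85 13/85 4; -13/85 -84/85 2; 0 0 1]
M⁻¹ · (983/425, 794/425)ᵀ = (2, -1/5)ᵀ

p = (2, -1/5)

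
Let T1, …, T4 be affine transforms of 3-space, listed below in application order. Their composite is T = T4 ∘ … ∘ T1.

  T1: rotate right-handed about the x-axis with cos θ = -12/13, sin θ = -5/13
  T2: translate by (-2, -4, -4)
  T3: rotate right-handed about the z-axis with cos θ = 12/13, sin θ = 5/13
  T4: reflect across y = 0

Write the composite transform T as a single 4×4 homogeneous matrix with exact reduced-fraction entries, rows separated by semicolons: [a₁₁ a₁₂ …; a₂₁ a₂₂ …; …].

T1 = [1 0 0 0; 0 -12/13 5/13 0; 0 -5/13 -12/13 0; 0 0 0 1]
T2·T1 = [1 0 0 -2; 0 -12/13 5/13 -4; 0 -5/13 -12/13 -4; 0 0 0 1]
T3·…·T1 = [12/13 60/169 -25/169 -4/13; 5/13 -144/169 60/169 -58/13; 0 -5/13 -12/13 -4; 0 0 0 1]
T4·…·T1 = [12/13 60/169 -25/169 -4/13; -5/13 144/169 -60/169 58/13; 0 -5/13 -12/13 -4; 0 0 0 1]

T = [12/13 60/169 -25/169 -4/13; -5/13 144/169 -60/169 58/13; 0 -5/13 -12/13 -4; 0 0 0 1]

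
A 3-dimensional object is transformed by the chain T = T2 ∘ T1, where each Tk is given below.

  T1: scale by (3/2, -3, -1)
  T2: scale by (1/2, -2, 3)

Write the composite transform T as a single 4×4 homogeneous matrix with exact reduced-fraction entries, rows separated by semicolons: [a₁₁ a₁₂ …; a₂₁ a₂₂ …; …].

T = [3/4 0 0 0; 0 6 0 0; 0 0 -3 0; 0 0 0 1]

T1 = [3/2 0 0 0; 0 -3 0 0; 0 0 -1 0; 0 0 0 1]
T2·T1 = [3/4 0 0 0; 0 6 0 0; 0 0 -3 0; 0 0 0 1]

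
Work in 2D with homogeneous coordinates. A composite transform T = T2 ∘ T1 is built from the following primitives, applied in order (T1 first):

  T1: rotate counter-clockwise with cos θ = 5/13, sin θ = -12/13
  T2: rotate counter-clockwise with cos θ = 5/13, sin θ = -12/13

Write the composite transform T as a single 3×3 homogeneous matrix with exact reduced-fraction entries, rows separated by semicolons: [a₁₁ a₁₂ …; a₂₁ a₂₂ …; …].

T = [-119/169 120/169 0; -120/169 -119/169 0; 0 0 1]

T1 = [5/13 12/13 0; -12/13 5/13 0; 0 0 1]
T2·T1 = [-119/169 120/169 0; -120/169 -119/169 0; 0 0 1]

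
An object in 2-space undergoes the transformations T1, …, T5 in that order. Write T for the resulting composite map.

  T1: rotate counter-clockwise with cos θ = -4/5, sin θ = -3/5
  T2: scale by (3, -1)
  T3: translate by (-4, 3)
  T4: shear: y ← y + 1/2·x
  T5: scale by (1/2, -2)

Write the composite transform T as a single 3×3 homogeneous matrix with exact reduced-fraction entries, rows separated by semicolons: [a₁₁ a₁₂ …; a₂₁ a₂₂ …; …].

T = [-6/5 9/10 -2; 6/5 -17/5 -2; 0 0 1]

T1 = [-4/5 3/5 0; -3/5 -4/5 0; 0 0 1]
T2·T1 = [-12/5 9/5 0; 3/5 4/5 0; 0 0 1]
T3·…·T1 = [-12/5 9/5 -4; 3/5 4/5 3; 0 0 1]
T4·…·T1 = [-12/5 9/5 -4; -3/5 17/10 1; 0 0 1]
T5·…·T1 = [-6/5 9/10 -2; 6/5 -17/5 -2; 0 0 1]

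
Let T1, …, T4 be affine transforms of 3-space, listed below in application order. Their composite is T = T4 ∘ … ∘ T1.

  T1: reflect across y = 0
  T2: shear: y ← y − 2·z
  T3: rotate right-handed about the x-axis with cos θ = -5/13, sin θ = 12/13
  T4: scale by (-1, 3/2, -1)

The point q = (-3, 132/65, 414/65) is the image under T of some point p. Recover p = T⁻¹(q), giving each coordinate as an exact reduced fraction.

T1 = [1 0 0 0; 0 -1 0 0; 0 0 1 0; 0 0 0 1]
T2·T1 = [1 0 0 0; 0 -1 -2 0; 0 0 1 0; 0 0 0 1]
T3·…·T1 = [1 0 0 0; 0 5/13 -2/13 0; 0 -12/13 -29/13 0; 0 0 0 1]
T4·…·T1 = [-1 0 0 0; 0 15/26 -3/13 0; 0 12/13 29/13 0; 0 0 0 1]
det M = -3/2; M⁻¹ = [-1 0 0 0; 0 58/39 2/13 0; 0 -8/13 5/13 0; 0 0 0 1]
M⁻¹ · (-3, 132/65, 414/65)ᵀ = (3, 4, 6/5)ᵀ

p = (3, 4, 6/5)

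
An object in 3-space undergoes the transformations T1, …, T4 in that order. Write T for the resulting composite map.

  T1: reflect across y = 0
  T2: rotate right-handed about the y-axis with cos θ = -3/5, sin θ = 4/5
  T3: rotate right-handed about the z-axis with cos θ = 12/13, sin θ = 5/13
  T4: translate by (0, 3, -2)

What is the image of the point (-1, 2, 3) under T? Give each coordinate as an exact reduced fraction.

T1 reflect across y = 0: (-1, 2, 3) → (-1, -2, 3)
T2 rotate right-handed about the y-axis with cos θ = -3/5, sin θ = 4/5: (-1, -2, 3) → (3, -2, -1)
T3 rotate right-handed about the z-axis with cos θ = 12/13, sin θ = 5/13: (3, -2, -1) → (46/13, -9/13, -1)
T4 translate by (0, 3, -2): (46/13, -9/13, -1) → (46/13, 30/13, -3)

T(p) = (46/13, 30/13, -3)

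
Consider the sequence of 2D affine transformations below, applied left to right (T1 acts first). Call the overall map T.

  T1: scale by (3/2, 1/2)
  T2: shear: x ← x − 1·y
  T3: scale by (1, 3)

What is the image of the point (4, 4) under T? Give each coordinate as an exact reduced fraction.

T(p) = (4, 6)

T1 scale by (3/2, 1/2): (4, 4) → (6, 2)
T2 shear: x ← x − 1·y: (6, 2) → (4, 2)
T3 scale by (1, 3): (4, 2) → (4, 6)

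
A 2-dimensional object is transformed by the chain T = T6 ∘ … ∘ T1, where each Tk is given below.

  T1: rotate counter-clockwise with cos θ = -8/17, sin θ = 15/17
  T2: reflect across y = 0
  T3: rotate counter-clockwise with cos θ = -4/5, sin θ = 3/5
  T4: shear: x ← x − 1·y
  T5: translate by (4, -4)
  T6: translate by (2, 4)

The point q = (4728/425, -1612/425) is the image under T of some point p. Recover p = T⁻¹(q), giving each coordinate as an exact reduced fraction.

T1 = [-8/17 -15/17 0; 15/17 -8/17 0; 0 0 1]
T2·T1 = [-8/17 -15/17 0; -15/17 8/17 0; 0 0 1]
T3·…·T1 = [77/85 36/85 0; 36/85 -77/85 0; 0 0 1]
T4·…·T1 = [41/85 113/85 0; 36/85 -77/85 0; 0 0 1]
T5·…·T1 = [41/85 113/85 4; 36/85 -77/85 -4; 0 0 1]
T6·…·T1 = [41/85 113/85 6; 36/85 -77/85 0; 0 0 1]
det M = -1; M⁻¹ = [77/85 113/85 -462/85; 36/85 -41/85 -216/85; 0 0 1]
M⁻¹ · (4728/425, -1612/425)ᵀ = (-2/5, 4)ᵀ

p = (-2/5, 4)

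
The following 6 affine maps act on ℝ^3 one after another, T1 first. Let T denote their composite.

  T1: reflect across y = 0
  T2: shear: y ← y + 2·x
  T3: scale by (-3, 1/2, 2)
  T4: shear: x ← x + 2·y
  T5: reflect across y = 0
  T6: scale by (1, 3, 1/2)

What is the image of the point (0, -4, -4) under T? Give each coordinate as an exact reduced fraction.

T(p) = (4, -6, -4)

T1 reflect across y = 0: (0, -4, -4) → (0, 4, -4)
T2 shear: y ← y + 2·x: (0, 4, -4) → (0, 4, -4)
T3 scale by (-3, 1/2, 2): (0, 4, -4) → (0, 2, -8)
T4 shear: x ← x + 2·y: (0, 2, -8) → (4, 2, -8)
T5 reflect across y = 0: (4, 2, -8) → (4, -2, -8)
T6 scale by (1, 3, 1/2): (4, -2, -8) → (4, -6, -4)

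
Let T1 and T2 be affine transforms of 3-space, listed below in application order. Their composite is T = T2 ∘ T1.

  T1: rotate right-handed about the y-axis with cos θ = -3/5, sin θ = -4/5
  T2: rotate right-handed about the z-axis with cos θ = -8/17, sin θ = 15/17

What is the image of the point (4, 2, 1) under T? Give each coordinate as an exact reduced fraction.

T(p) = (-22/85, -64/17, 13/5)

T1 rotate right-handed about the y-axis with cos θ = -3/5, sin θ = -4/5: (4, 2, 1) → (-16/5, 2, 13/5)
T2 rotate right-handed about the z-axis with cos θ = -8/17, sin θ = 15/17: (-16/5, 2, 13/5) → (-22/85, -64/17, 13/5)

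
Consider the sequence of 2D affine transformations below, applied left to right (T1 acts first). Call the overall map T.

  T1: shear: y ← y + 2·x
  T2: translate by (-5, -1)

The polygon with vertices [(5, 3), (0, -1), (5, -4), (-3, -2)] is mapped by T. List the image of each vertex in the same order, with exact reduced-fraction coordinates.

image vertices: (0, 12), (-5, -2), (0, 5), (-8, -9)

T1 shear: y ← y + 2·x: (5, 3) → (5, 13); (0, -1) → (0, -1); (5, -4) → (5, 6); (-3, -2) → (-3, -8)
T2 translate by (-5, -1): (5, 13) → (0, 12); (0, -1) → (-5, -2); (5, 6) → (0, 5); (-3, -8) → (-8, -9)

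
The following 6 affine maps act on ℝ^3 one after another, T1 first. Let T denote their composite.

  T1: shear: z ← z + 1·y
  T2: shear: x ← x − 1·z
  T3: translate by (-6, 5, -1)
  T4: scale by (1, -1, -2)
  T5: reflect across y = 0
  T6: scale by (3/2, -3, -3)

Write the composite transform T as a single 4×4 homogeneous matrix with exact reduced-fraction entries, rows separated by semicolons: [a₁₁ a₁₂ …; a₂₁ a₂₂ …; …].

T = [3/2 -3/2 -3/2 -9; 0 -3 0 -15; 0 6 6 -6; 0 0 0 1]

T1 = [1 0 0 0; 0 1 0 0; 0 1 1 0; 0 0 0 1]
T2·T1 = [1 -1 -1 0; 0 1 0 0; 0 1 1 0; 0 0 0 1]
T3·…·T1 = [1 -1 -1 -6; 0 1 0 5; 0 1 1 -1; 0 0 0 1]
T4·…·T1 = [1 -1 -1 -6; 0 -1 0 -5; 0 -2 -2 2; 0 0 0 1]
T5·…·T1 = [1 -1 -1 -6; 0 1 0 5; 0 -2 -2 2; 0 0 0 1]
T6·…·T1 = [3/2 -3/2 -3/2 -9; 0 -3 0 -15; 0 6 6 -6; 0 0 0 1]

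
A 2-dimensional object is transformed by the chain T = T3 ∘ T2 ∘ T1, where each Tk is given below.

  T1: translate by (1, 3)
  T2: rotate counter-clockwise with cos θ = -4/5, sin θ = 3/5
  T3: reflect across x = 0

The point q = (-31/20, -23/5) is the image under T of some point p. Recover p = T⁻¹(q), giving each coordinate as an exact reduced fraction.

p = (-5, -1/4)

T1 = [1 0 1; 0 1 3; 0 0 1]
T2·T1 = [-4/5 -3/5 -13/5; 3/5 -4/5 -9/5; 0 0 1]
T3·…·T1 = [4/5 3/5 13/5; 3/5 -4/5 -9/5; 0 0 1]
det M = -1; M⁻¹ = [4/5 3/5 -1; 3/5 -4/5 -3; 0 0 1]
M⁻¹ · (-31/20, -23/5)ᵀ = (-5, -1/4)ᵀ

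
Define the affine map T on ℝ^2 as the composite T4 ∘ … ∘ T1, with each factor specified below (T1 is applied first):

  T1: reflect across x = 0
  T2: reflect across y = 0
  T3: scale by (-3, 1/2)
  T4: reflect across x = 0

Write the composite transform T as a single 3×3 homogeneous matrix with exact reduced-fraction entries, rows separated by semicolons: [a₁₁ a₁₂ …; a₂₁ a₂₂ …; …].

T = [-3 0 0; 0 -1/2 0; 0 0 1]

T1 = [-1 0 0; 0 1 0; 0 0 1]
T2·T1 = [-1 0 0; 0 -1 0; 0 0 1]
T3·…·T1 = [3 0 0; 0 -1/2 0; 0 0 1]
T4·…·T1 = [-3 0 0; 0 -1/2 0; 0 0 1]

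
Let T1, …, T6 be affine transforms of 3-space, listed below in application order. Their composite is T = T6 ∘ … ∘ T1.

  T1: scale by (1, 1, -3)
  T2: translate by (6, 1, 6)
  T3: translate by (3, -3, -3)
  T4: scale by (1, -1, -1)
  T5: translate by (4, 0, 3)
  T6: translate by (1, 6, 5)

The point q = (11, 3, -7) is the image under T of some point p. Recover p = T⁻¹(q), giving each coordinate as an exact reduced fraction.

p = (-3, 5, -4)

T1 = [1 0 0 0; 0 1 0 0; 0 0 -3 0; 0 0 0 1]
T2·T1 = [1 0 0 6; 0 1 0 1; 0 0 -3 6; 0 0 0 1]
T3·…·T1 = [1 0 0 9; 0 1 0 -2; 0 0 -3 3; 0 0 0 1]
T4·…·T1 = [1 0 0 9; 0 -1 0 2; 0 0 3 -3; 0 0 0 1]
T5·…·T1 = [1 0 0 13; 0 -1 0 2; 0 0 3 0; 0 0 0 1]
T6·…·T1 = [1 0 0 14; 0 -1 0 8; 0 0 3 5; 0 0 0 1]
det M = -3; M⁻¹ = [1 0 0 -14; 0 -1 0 8; 0 0 1/3 -5/3; 0 0 0 1]
M⁻¹ · (11, 3, -7)ᵀ = (-3, 5, -4)ᵀ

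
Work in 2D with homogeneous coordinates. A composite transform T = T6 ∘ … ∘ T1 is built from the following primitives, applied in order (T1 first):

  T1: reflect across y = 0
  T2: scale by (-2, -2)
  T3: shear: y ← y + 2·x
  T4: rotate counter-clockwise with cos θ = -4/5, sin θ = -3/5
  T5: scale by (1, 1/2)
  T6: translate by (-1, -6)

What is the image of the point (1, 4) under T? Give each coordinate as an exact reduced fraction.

T1 reflect across y = 0: (1, 4) → (1, -4)
T2 scale by (-2, -2): (1, -4) → (-2, 8)
T3 shear: y ← y + 2·x: (-2, 8) → (-2, 4)
T4 rotate counter-clockwise with cos θ = -4/5, sin θ = -3/5: (-2, 4) → (4, -2)
T5 scale by (1, 1/2): (4, -2) → (4, -1)
T6 translate by (-1, -6): (4, -1) → (3, -7)

T(p) = (3, -7)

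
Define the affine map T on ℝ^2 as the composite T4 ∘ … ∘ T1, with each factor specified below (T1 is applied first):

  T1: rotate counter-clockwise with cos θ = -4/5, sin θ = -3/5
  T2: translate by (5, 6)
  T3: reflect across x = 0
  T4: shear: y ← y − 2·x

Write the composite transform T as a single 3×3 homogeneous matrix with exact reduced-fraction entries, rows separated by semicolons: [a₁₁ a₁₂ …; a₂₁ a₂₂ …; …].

T = [4/5 -3/5 -5; -11/5 2/5 16; 0 0 1]

T1 = [-4/5 3/5 0; -3/5 -4/5 0; 0 0 1]
T2·T1 = [-4/5 3/5 5; -3/5 -4/5 6; 0 0 1]
T3·…·T1 = [4/5 -3/5 -5; -3/5 -4/5 6; 0 0 1]
T4·…·T1 = [4/5 -3/5 -5; -11/5 2/5 16; 0 0 1]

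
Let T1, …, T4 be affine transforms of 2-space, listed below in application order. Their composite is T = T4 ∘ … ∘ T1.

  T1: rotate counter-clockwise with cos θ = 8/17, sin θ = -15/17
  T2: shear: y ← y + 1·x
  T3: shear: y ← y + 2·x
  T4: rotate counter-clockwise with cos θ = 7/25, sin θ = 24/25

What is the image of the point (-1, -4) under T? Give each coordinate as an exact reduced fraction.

T1 rotate counter-clockwise with cos θ = 8/17, sin θ = -15/17: (-1, -4) → (-4, -1)
T2 shear: y ← y + 1·x: (-4, -1) → (-4, -5)
T3 shear: y ← y + 2·x: (-4, -5) → (-4, -13)
T4 rotate counter-clockwise with cos θ = 7/25, sin θ = 24/25: (-4, -13) → (284/25, -187/25)

T(p) = (284/25, -187/25)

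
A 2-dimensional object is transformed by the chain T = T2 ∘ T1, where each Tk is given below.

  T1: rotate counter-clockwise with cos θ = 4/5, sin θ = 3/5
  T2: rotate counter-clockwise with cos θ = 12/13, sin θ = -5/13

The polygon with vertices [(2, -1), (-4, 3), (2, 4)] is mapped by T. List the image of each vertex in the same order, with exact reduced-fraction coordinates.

T1 rotate counter-clockwise with cos θ = 4/5, sin θ = 3/5: (2, -1) → (11/5, 2/5); (-4, 3) → (-5, 0); (2, 4) → (-4/5, 22/5)
T2 rotate counter-clockwise with cos θ = 12/13, sin θ = -5/13: (11/5, 2/5) → (142/65, -31/65); (-5, 0) → (-60/13, 25/13); (-4/5, 22/5) → (62/65, 284/65)

image vertices: (142/65, -31/65), (-60/13, 25/13), (62/65, 284/65)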